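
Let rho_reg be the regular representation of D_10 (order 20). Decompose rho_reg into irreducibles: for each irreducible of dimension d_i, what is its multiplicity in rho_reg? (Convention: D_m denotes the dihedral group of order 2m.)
Each irreducible V_i of dimension d_i appears with multiplicity d_i, i.e. rho_reg = (direct sum over all irreducibles V_i) d_i V_i. The irreducible dimensions for D_10 are 1, 1, 1, 1, 2, 2, 2, 2: 4 irreducibles of dimension 1, each with multiplicity 1; 4 irreducibles of dimension 2, each with multiplicity 2. Total dimension 4*1*1 + 4*2*2 = 20 = |G|.

Argument: General theorem: in the regular representation of a finite group G, each irreducible appears with multiplicity equal to its dimension. Check: dim(rho_reg) = sum d_i^2 = 1 + 1 + 1 + 1 + 4 + 4 + 4 + 4 = 20 = |G|.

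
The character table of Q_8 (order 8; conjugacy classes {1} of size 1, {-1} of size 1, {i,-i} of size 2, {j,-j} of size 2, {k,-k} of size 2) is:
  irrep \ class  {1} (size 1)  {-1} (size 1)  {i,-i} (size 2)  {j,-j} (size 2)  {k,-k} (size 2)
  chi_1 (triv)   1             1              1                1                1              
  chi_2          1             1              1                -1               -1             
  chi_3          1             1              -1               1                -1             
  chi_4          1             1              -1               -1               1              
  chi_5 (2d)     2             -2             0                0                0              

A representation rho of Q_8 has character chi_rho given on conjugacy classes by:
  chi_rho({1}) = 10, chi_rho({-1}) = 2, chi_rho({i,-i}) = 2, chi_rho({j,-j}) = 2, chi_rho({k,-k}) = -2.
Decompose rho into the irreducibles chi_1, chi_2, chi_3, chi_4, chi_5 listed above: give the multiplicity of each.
Multiplicities: chi_1: 2, chi_2: 2, chi_3: 2, chi_4: 0, chi_5: 2.

Proof sketch: Use <chi_rho, chi> = (1/|G|) sum_C |C| * chi_rho(C) * conj(chi(C)) with |G| = 8 for each irreducible chi in the table:
  <chi_rho, chi_1> = (1/8)[1*(10)*conj(1) + 1*(2)*conj(1) + 2*(2)*conj(1) + 2*(2)*conj(1) + 2*(-2)*conj(1)]
      = (1/8)[(10) + (2) + (4) + (4) + (-4)] = 16/8 = 2
  <chi_rho, chi_2> = (1/8)[1*(10)*conj(1) + 1*(2)*conj(1) + 2*(2)*conj(1) + 2*(2)*conj(-1) + 2*(-2)*conj(-1)]
      = (1/8)[(10) + (2) + (4) + (-4) + (4)] = 16/8 = 2
  <chi_rho, chi_3> = (1/8)[1*(10)*conj(1) + 1*(2)*conj(1) + 2*(2)*conj(-1) + 2*(2)*conj(1) + 2*(-2)*conj(-1)]
      = (1/8)[(10) + (2) + (-4) + (4) + (4)] = 16/8 = 2
  <chi_rho, chi_4> = (1/8)[1*(10)*conj(1) + 1*(2)*conj(1) + 2*(2)*conj(-1) + 2*(2)*conj(-1) + 2*(-2)*conj(1)]
      = (1/8)[(10) + (2) + (-4) + (-4) + (-4)] = 0/8 = 0
  <chi_rho, chi_5> = (1/8)[1*(10)*conj(2) + 1*(2)*conj(-2) + 2*(2)*conj(0) + 2*(2)*conj(0) + 2*(-2)*conj(0)]
      = (1/8)[(20) + (-4) + (0) + (0) + (0)] = 16/8 = 2
Dimension check: dim(rho) = sum (mult * dim) = 2*1 + 2*1 + 2*1 + 0*1 + 2*2 = 10 = chi_rho(e) = 10.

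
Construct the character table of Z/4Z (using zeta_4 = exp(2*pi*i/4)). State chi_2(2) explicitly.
Character table of Z/4Z (irreps indexed chi_0,...,chi_3 with chi_k(m) = zeta_4^(k*m), zeta_4 = exp(2*pi*i/4)):
  irrep \ class  {0} (size 1)  {1} (size 1)  {2} (size 1)  {3} (size 1)
  chi_0          1             1             1             1           
  chi_1          1             I             -1            -I          
  chi_2          1             -1            1             -1          
  chi_3          1             -I            -1            I           

Spot check: chi_2(2) = zeta_4^(2*2) = zeta_4^4 = 1.

Details: Z/4Z is abelian, so all 4 irreducible complex representations are 1-dimensional. They are given by chi_k(m) = zeta_4^(k*m) for k = 0,...,3. Row orthogonality: sum_m chi_k(m) conj(chi_l(m)) = 4 * [k = l].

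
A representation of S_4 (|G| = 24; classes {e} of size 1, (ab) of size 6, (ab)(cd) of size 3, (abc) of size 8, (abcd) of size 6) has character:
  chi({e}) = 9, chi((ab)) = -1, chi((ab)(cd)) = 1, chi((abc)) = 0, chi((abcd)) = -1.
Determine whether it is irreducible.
Not irreducible (reducible): <chi, chi> = 4 > 1.

Argument: <chi, chi> = (1/|G|) sum_C |C| * |chi(C)|^2 = (1/24)[1*|9|^2 + 6*|-1|^2 + 3*|1|^2 + 8*|0|^2 + 6*|-1|^2]
  = (1/24)[(81) + (6) + (3) + (0) + (6)] = 96/24 = 4.
A character is irreducible iff <chi, chi> = 1, so this representation is reducible.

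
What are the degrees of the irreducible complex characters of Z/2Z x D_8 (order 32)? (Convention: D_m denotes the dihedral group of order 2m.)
Dimensions: 1, 1, 1, 1, 1, 1, 1, 1, 2, 2, 2, 2, 2, 2

Derivation: There are 14 irreducibles (= number of conjugacy classes). Their dimensions d_i satisfy sum d_i^2 = |G| = 32: 1 + 1 + 1 + 1 + 1 + 1 + 1 + 1 + 4 + 4 + 4 + 4 + 4 + 4 = 32. (For the product with Z/2Z: each of the 2 1-dim characters of Z/2Z tensors with each irrep of D_8, giving 2 copies of each D_8-dimension.)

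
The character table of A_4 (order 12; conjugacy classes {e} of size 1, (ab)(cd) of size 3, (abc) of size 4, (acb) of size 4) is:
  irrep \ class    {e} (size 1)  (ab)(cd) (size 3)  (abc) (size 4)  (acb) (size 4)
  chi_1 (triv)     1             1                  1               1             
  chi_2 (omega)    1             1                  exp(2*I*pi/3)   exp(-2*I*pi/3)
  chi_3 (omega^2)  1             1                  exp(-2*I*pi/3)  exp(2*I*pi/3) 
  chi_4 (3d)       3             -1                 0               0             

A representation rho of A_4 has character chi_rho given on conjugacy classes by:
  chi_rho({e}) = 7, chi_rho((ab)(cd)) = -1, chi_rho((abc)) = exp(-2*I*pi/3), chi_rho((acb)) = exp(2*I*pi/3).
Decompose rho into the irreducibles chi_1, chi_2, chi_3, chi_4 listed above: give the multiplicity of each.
Multiplicities: chi_1: 0, chi_2: 0, chi_3: 1, chi_4: 2.

Use <chi_rho, chi> = (1/|G|) sum_C |C| * chi_rho(C) * conj(chi(C)) with |G| = 12 for each irreducible chi in the table:
  <chi_rho, chi_1> = (1/12)[1*(7)*conj(1) + 3*(-1)*conj(1) + 4*(exp(-2*I*pi/3))*conj(1) + 4*(exp(2*I*pi/3))*conj(1)]
      = (1/12)[(7) + (-3) + (4*exp(-2*I*pi/3)) + (4*exp(2*I*pi/3))] = 0/12 = 0
  <chi_rho, chi_2> = (1/12)[1*(7)*conj(1) + 3*(-1)*conj(1) + 4*(exp(-2*I*pi/3))*conj(exp(2*I*pi/3)) + 4*(exp(2*I*pi/3))*conj(exp(-2*I*pi/3))]
      = (1/12)[(7) + (-3) + (4*exp(2*I*pi/3)) + (4*exp(-2*I*pi/3))] = 0/12 = 0
  <chi_rho, chi_3> = (1/12)[1*(7)*conj(1) + 3*(-1)*conj(1) + 4*(exp(-2*I*pi/3))*conj(exp(-2*I*pi/3)) + 4*(exp(2*I*pi/3))*conj(exp(2*I*pi/3))]
      = (1/12)[(7) + (-3) + (4) + (4)] = 12/12 = 1
  <chi_rho, chi_4> = (1/12)[1*(7)*conj(3) + 3*(-1)*conj(-1) + 4*(exp(-2*I*pi/3))*conj(0) + 4*(exp(2*I*pi/3))*conj(0)]
      = (1/12)[(21) + (3) + (0) + (0)] = 24/12 = 2
(Exp terms are combined using exp(i*s)*conj(exp(i*t)) = exp(i*(s-t)), and sums of them are collapsed using the identity that for every m > 1 the m distinct m-th roots of unity sum to 0, e.g. 1 + exp(2*I*pi/3) + exp(-2*I*pi/3) = 0.)
Dimension check: dim(rho) = sum (mult * dim) = 0*1 + 0*1 + 1*1 + 2*3 = 7 = chi_rho(e) = 7.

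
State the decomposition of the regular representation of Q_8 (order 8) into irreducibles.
Each irreducible V_i of dimension d_i appears with multiplicity d_i, i.e. rho_reg = (direct sum over all irreducibles V_i) d_i V_i. The irreducible dimensions for Q_8 are 1, 1, 1, 1, 2: 4 irreducibles of dimension 1, each with multiplicity 1; 1 irreducible of dimension 2, with multiplicity 2. Total dimension 4*1*1 + 1*2*2 = 8 = |G|.

Justification: General theorem: in the regular representation of a finite group G, each irreducible appears with multiplicity equal to its dimension. Check: dim(rho_reg) = sum d_i^2 = 1 + 1 + 1 + 1 + 4 = 8 = |G|.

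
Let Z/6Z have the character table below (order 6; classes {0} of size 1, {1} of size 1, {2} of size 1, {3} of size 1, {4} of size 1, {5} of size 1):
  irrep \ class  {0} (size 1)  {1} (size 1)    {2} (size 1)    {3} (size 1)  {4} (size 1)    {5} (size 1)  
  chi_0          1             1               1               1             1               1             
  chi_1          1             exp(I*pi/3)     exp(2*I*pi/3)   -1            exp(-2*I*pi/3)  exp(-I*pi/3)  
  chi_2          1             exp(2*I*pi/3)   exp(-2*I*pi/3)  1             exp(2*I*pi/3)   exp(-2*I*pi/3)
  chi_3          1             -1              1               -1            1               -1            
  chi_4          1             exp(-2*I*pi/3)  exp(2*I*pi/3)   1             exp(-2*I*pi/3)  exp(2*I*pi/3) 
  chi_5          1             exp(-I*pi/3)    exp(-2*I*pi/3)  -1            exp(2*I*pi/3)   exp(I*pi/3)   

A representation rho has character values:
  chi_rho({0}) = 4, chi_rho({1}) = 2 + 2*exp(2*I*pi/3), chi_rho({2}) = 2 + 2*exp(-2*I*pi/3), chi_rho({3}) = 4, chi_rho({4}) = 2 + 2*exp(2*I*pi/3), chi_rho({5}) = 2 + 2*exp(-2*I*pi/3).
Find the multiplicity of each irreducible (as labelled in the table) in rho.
Multiplicities: chi_0: 2, chi_1: 0, chi_2: 2, chi_3: 0, chi_4: 0, chi_5: 0.

Explanation: Use <chi_rho, chi> = (1/|G|) sum_C |C| * chi_rho(C) * conj(chi(C)) with |G| = 6 for each irreducible chi in the table:
  <chi_rho, chi_0> = (1/6)[1*(4)*conj(1) + 1*(2 + 2*exp(2*I*pi/3))*conj(1) + 1*(2 + 2*exp(-2*I*pi/3))*conj(1) + 1*(4)*conj(1) + 1*(2 + 2*exp(2*I*pi/3))*conj(1) + 1*(2 + 2*exp(-2*I*pi/3))*conj(1)]
      = (1/6)[(4) + (2 + 2*exp(2*I*pi/3)) + (2 + 2*exp(-2*I*pi/3)) + (4) + (2 + 2*exp(2*I*pi/3)) + (2 + 2*exp(-2*I*pi/3))] = 12/6 = 2
  <chi_rho, chi_1> = (1/6)[1*(4)*conj(1) + 1*(2 + 2*exp(2*I*pi/3))*conj(exp(I*pi/3)) + 1*(2 + 2*exp(-2*I*pi/3))*conj(exp(2*I*pi/3)) + 1*(4)*conj(-1) + 1*(2 + 2*exp(2*I*pi/3))*conj(exp(-2*I*pi/3)) + 1*(2 + 2*exp(-2*I*pi/3))*conj(exp(-I*pi/3))]
      = (1/6)[(4) + (2) + (-2) + (-4) + (-2) + (2)] = 0/6 = 0
  <chi_rho, chi_2> = (1/6)[1*(4)*conj(1) + 1*(2 + 2*exp(2*I*pi/3))*conj(exp(2*I*pi/3)) + 1*(2 + 2*exp(-2*I*pi/3))*conj(exp(-2*I*pi/3)) + 1*(4)*conj(1) + 1*(2 + 2*exp(2*I*pi/3))*conj(exp(2*I*pi/3)) + 1*(2 + 2*exp(-2*I*pi/3))*conj(exp(-2*I*pi/3))]
      = (1/6)[(4) + (2 + 2*exp(-2*I*pi/3)) + (2 + 2*exp(2*I*pi/3)) + (4) + (2 + 2*exp(-2*I*pi/3)) + (2 + 2*exp(2*I*pi/3))] = 12/6 = 2
  <chi_rho, chi_3> = (1/6)[1*(4)*conj(1) + 1*(2 + 2*exp(2*I*pi/3))*conj(-1) + 1*(2 + 2*exp(-2*I*pi/3))*conj(1) + 1*(4)*conj(-1) + 1*(2 + 2*exp(2*I*pi/3))*conj(1) + 1*(2 + 2*exp(-2*I*pi/3))*conj(-1)]
      = (1/6)[(4) + (-2 - 2*exp(2*I*pi/3)) + (2 + 2*exp(-2*I*pi/3)) + (-4) + (2 + 2*exp(2*I*pi/3)) + (-2 - 2*exp(-2*I*pi/3))] = 0/6 = 0
  <chi_rho, chi_4> = (1/6)[1*(4)*conj(1) + 1*(2 + 2*exp(2*I*pi/3))*conj(exp(-2*I*pi/3)) + 1*(2 + 2*exp(-2*I*pi/3))*conj(exp(2*I*pi/3)) + 1*(4)*conj(1) + 1*(2 + 2*exp(2*I*pi/3))*conj(exp(-2*I*pi/3)) + 1*(2 + 2*exp(-2*I*pi/3))*conj(exp(2*I*pi/3))]
      = (1/6)[(4) + (-2) + (-2) + (4) + (-2) + (-2)] = 0/6 = 0
  <chi_rho, chi_5> = (1/6)[1*(4)*conj(1) + 1*(2 + 2*exp(2*I*pi/3))*conj(exp(-I*pi/3)) + 1*(2 + 2*exp(-2*I*pi/3))*conj(exp(-2*I*pi/3)) + 1*(4)*conj(-1) + 1*(2 + 2*exp(2*I*pi/3))*conj(exp(2*I*pi/3)) + 1*(2 + 2*exp(-2*I*pi/3))*conj(exp(I*pi/3))]
      = (1/6)[(4) + (-2 + 2*exp(I*pi/3)) + (2 + 2*exp(2*I*pi/3)) + (-4) + (2 + 2*exp(-2*I*pi/3)) + (-2 + 2*exp(-I*pi/3))] = 0/6 = 0
(Exp terms are combined using exp(i*s)*conj(exp(i*t)) = exp(i*(s-t)), and sums of them are collapsed using the identity that for every m > 1 the m distinct m-th roots of unity sum to 0, e.g. 1 + exp(2*I*pi/3) + exp(-2*I*pi/3) = 0.)
Dimension check: dim(rho) = sum (mult * dim) = 2*1 + 0*1 + 2*1 + 0*1 + 0*1 + 0*1 = 4 = chi_rho(e) = 4.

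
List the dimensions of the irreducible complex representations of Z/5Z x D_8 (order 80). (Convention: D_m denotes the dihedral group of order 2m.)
Dimensions: 1, 1, 1, 1, 1, 1, 1, 1, 1, 1, 1, 1, 1, 1, 1, 1, 1, 1, 1, 1, 2, 2, 2, 2, 2, 2, 2, 2, 2, 2, 2, 2, 2, 2, 2

Reasoning: There are 35 irreducibles (= number of conjugacy classes). Their dimensions d_i satisfy sum d_i^2 = |G| = 80: 1 + 1 + 1 + 1 + 1 + 1 + 1 + 1 + 1 + 1 + 1 + 1 + 1 + 1 + 1 + 1 + 1 + 1 + 1 + 1 + 4 + 4 + 4 + 4 + 4 + 4 + 4 + 4 + 4 + 4 + 4 + 4 + 4 + 4 + 4 = 80. (For the product with Z/5Z: each of the 5 1-dim characters of Z/5Z tensors with each irrep of D_8, giving 5 copies of each D_8-dimension.)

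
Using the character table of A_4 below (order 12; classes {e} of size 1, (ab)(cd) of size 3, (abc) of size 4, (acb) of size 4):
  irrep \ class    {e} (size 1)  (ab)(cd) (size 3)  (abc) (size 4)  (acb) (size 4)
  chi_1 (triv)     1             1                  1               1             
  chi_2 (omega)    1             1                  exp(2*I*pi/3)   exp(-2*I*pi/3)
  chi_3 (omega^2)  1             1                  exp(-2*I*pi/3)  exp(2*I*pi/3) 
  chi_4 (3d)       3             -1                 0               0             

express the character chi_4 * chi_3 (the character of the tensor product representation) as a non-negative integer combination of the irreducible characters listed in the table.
chi_4 tensor chi_3 = chi_4 (all other irreducibles have multiplicity 0).

Why: The character of a tensor product is the pointwise product (chi_4 * chi_3)(C) = chi_4(C) * chi_3(C):
  {e}: (3)*(1), (ab)(cd): (-1)*(1), (abc): (0)*(exp(-2*I*pi/3)), (acb): (0)*(exp(2*I*pi/3))
so (chi_4 * chi_3) takes values
  {e} -> 3, (ab)(cd) -> -1, (abc) -> 0, (acb) -> 0.
Now take the inner product of this character with each irreducible chi from the table, <chi_4*chi_3, chi> = (1/12) sum_C |C| (chi_4*chi_3)(C) conj(chi(C)):
  <chi_4*chi_3, chi_1> = (1/12)[1*(3)*conj(1) + 3*(-1)*conj(1) + 4*(0)*conj(1) + 4*(0)*conj(1)]
      = (1/12)[(3) + (-3) + (0) + (0)] = 0/12 = 0
  <chi_4*chi_3, chi_2> = (1/12)[1*(3)*conj(1) + 3*(-1)*conj(1) + 4*(0)*conj(exp(2*I*pi/3)) + 4*(0)*conj(exp(-2*I*pi/3))]
      = (1/12)[(3) + (-3) + (0) + (0)] = 0/12 = 0
  <chi_4*chi_3, chi_3> = (1/12)[1*(3)*conj(1) + 3*(-1)*conj(1) + 4*(0)*conj(exp(-2*I*pi/3)) + 4*(0)*conj(exp(2*I*pi/3))]
      = (1/12)[(3) + (-3) + (0) + (0)] = 0/12 = 0
  <chi_4*chi_3, chi_4> = (1/12)[1*(3)*conj(3) + 3*(-1)*conj(-1) + 4*(0)*conj(0) + 4*(0)*conj(0)]
      = (1/12)[(9) + (3) + (0) + (0)] = 12/12 = 1
(Exp terms are combined using exp(i*s)*conj(exp(i*t)) = exp(i*(s-t)), and sums of them are collapsed using the identity that for every m > 1 the m distinct m-th roots of unity sum to 0, e.g. 1 + exp(2*I*pi/3) + exp(-2*I*pi/3) = 0.)
Hence the multiplicities are chi_4: 1. Dimension check: dim(chi_4)*dim(chi_3) = 3*1 = 3 and sum (mult * dim) = 1*3 = 3.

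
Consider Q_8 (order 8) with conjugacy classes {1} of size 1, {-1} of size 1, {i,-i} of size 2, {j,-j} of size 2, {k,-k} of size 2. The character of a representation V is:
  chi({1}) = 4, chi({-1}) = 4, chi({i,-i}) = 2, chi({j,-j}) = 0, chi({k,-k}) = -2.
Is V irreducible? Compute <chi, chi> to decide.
Not irreducible (reducible): <chi, chi> = 6 > 1.

Explanation: <chi, chi> = (1/|G|) sum_C |C| * |chi(C)|^2 = (1/8)[1*|4|^2 + 1*|4|^2 + 2*|2|^2 + 2*|0|^2 + 2*|-2|^2]
  = (1/8)[(16) + (16) + (8) + (0) + (8)] = 48/8 = 6.
A character is irreducible iff <chi, chi> = 1, so this representation is reducible.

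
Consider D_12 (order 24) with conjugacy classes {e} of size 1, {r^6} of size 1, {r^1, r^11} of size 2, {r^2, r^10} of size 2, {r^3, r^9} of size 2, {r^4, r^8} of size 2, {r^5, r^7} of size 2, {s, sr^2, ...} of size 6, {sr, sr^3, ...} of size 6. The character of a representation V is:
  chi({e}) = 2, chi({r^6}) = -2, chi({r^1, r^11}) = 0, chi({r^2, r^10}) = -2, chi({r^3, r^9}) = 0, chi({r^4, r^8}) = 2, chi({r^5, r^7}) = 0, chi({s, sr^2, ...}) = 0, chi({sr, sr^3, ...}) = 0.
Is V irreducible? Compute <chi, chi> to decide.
Irreducible: <chi, chi> = 1.

Details: <chi, chi> = (1/|G|) sum_C |C| * |chi(C)|^2 = (1/24)[1*|2|^2 + 1*|-2|^2 + 2*|0|^2 + 2*|-2|^2 + 2*|0|^2 + 2*|2|^2 + 2*|0|^2 + 6*|0|^2 + 6*|0|^2]
  = (1/24)[(4) + (4) + (0) + (8) + (0) + (8) + (0) + (0) + (0)] = 24/24 = 1.
A character is irreducible iff <chi, chi> = 1, so this representation is irreducible.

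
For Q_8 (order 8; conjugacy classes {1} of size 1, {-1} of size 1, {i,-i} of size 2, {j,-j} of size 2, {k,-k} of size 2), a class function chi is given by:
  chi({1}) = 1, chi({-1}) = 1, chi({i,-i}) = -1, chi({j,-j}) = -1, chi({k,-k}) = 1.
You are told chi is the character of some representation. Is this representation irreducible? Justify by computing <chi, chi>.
Irreducible: <chi, chi> = 1.

Argument: <chi, chi> = (1/|G|) sum_C |C| * |chi(C)|^2 = (1/8)[1*|1|^2 + 1*|1|^2 + 2*|-1|^2 + 2*|-1|^2 + 2*|1|^2]
  = (1/8)[(1) + (1) + (2) + (2) + (2)] = 8/8 = 1.
A character is irreducible iff <chi, chi> = 1, so this representation is irreducible.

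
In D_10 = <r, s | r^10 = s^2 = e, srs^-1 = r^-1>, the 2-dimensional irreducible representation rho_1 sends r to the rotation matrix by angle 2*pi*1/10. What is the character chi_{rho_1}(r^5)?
chi_{rho_1}(r^5) = 2*cos(2*pi*1*5/10) = -2

Proof sketch: rho_1(r^5) is rotation by angle 2*pi*1*5/10, whose trace is 2*cos(2*pi*1*5/10) = -2.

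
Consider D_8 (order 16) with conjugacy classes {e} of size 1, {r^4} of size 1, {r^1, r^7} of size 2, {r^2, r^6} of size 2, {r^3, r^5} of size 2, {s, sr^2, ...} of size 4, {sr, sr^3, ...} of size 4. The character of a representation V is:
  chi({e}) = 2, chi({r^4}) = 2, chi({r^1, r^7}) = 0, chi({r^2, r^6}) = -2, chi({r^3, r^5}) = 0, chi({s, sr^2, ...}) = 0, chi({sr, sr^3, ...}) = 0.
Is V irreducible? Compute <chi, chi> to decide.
Irreducible: <chi, chi> = 1.

Why: <chi, chi> = (1/|G|) sum_C |C| * |chi(C)|^2 = (1/16)[1*|2|^2 + 1*|2|^2 + 2*|0|^2 + 2*|-2|^2 + 2*|0|^2 + 4*|0|^2 + 4*|0|^2]
  = (1/16)[(4) + (4) + (0) + (8) + (0) + (0) + (0)] = 16/16 = 1.
A character is irreducible iff <chi, chi> = 1, so this representation is irreducible.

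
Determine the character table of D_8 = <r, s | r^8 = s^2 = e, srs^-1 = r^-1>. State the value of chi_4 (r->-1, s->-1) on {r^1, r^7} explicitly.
Conjugacy classes: {e} of size 1, {r^4} of size 1, {r^1, r^7} of size 2, {r^2, r^6} of size 2, {r^3, r^5} of size 2, {s, sr^2, ...} of size 4, {sr, sr^3, ...} of size 4.
Character table:
  irrep \ class              {e} (size 1)  {r^4} (size 1)  {r^1, r^7} (size 2)  {r^2, r^6} (size 2)  {r^3, r^5} (size 2)  {s, sr^2, ...} (size 4)  {sr, sr^3, ...} (size 4)
  chi_1 (triv)               1             1               1                    1                    1                    1                        1                       
  chi_2 (sign: r->1, s->-1)  1             1               1                    1                    1                    -1                       -1                      
  chi_3 (r->-1, s->1)        1             1               -1                   1                    -1                   1                        -1                      
  chi_4 (r->-1, s->-1)       1             1               -1                   1                    -1                   -1                       1                       
  chi_5 (2d, j=1)            2             -2              sqrt(2)              0                    -sqrt(2)             0                        0                       
  chi_6 (2d, j=2)            2             2               0                    -2                   0                    0                        0                       
  chi_7 (2d, j=3)            2             -2              -sqrt(2)             0                    sqrt(2)              0                        0                       

Spot check: chi_4 (r->-1, s->-1) on {r^1, r^7} = -1.

Derivation: D_8 has order 2*8 = 16 with 7 conjugacy classes, hence 7 irreducibles. Sum of squared dims 1 + 1 + 1 + 1 + 4 + 4 + 4 = 16 = |G|. Linear characters come from the abelianisation; the 2-dimensional irreps have character r^k -> 2*cos(2*pi*j*k/8), reflections -> 0.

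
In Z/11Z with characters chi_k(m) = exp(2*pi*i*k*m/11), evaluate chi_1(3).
chi_1(3) = zeta_11^3 = exp(6*I*pi/11)

Why: chi_1(3) = zeta_11^(1*3) = zeta_11^3. Since zeta_11^11 = 1, this equals zeta_11^3 = exp(2*pi*i*3/11) = exp(6*I*pi/11).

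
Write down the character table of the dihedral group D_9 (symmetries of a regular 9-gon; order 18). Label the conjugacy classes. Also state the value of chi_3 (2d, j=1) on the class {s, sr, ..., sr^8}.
Conjugacy classes: {e} of size 1, {r^1, r^8} of size 2, {r^2, r^7} of size 2, {r^3, r^6} of size 2, {r^4, r^5} of size 2, {s, sr, ..., sr^8} of size 9.
Character table:
  irrep \ class              {e} (size 1)  {r^1, r^8} (size 2)  {r^2, r^7} (size 2)  {r^3, r^6} (size 2)  {r^4, r^5} (size 2)  {s, sr, ..., sr^8} (size 9)
  chi_1 (triv)               1             1                    1                    1                    1                    1                          
  chi_2 (sign: r->1, s->-1)  1             1                    1                    1                    1                    -1                         
  chi_3 (2d, j=1)            2             2*cos(2*pi/9)        2*cos(4*pi/9)        -1                   -2*cos(pi/9)         0                          
  chi_4 (2d, j=2)            2             2*cos(4*pi/9)        -2*cos(pi/9)         -1                   2*cos(2*pi/9)        0                          
  chi_5 (2d, j=3)            2             -1                   -1                   2                    -1                   0                          
  chi_6 (2d, j=4)            2             -2*cos(pi/9)         2*cos(2*pi/9)        -1                   2*cos(4*pi/9)        0                          

Spot check: chi_3 (2d, j=1) on {s, sr, ..., sr^8} = 0.

Explanation: D_9 has order 2*9 = 18 with 6 conjugacy classes, hence 6 irreducibles. Sum of squared dims 1 + 1 + 4 + 4 + 4 + 4 = 18 = |G|. Linear characters come from the abelianisation; the 2-dimensional irreps have character r^k -> 2*cos(2*pi*j*k/9), reflections -> 0.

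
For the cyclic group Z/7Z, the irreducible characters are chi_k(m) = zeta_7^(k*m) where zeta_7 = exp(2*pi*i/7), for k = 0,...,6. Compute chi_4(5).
chi_4(5) = zeta_7^20 = exp(-2*I*pi/7)

Argument: chi_4(5) = zeta_7^(4*5) = zeta_7^20. Since zeta_7^7 = 1, this equals zeta_7^6 = exp(2*pi*i*6/7) = exp(-2*I*pi/7).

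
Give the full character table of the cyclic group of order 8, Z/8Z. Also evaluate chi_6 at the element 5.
Character table of Z/8Z (irreps indexed chi_0,...,chi_7 with chi_k(m) = zeta_8^(k*m), zeta_8 = exp(2*pi*i/8)):
  irrep \ class  {0} (size 1)  {1} (size 1)    {2} (size 1)  {3} (size 1)    {4} (size 1)  {5} (size 1)    {6} (size 1)  {7} (size 1)  
  chi_0          1             1               1             1               1             1               1             1             
  chi_1          1             exp(I*pi/4)     I             exp(3*I*pi/4)   -1            exp(-3*I*pi/4)  -I            exp(-I*pi/4)  
  chi_2          1             I               -1            -I              1             I               -1            -I            
  chi_3          1             exp(3*I*pi/4)   -I            exp(I*pi/4)     -1            exp(-I*pi/4)    I             exp(-3*I*pi/4)
  chi_4          1             -1              1             -1              1             -1              1             -1            
  chi_5          1             exp(-3*I*pi/4)  I             exp(-I*pi/4)    -1            exp(I*pi/4)     -I            exp(3*I*pi/4) 
  chi_6          1             -I              -1            I               1             -I              -1            I             
  chi_7          1             exp(-I*pi/4)    -I            exp(-3*I*pi/4)  -1            exp(3*I*pi/4)   I             exp(I*pi/4)   

Spot check: chi_6(5) = zeta_8^(6*5) = zeta_8^30 = -I.

Explanation: Z/8Z is abelian, so all 8 irreducible complex representations are 1-dimensional. They are given by chi_k(m) = zeta_8^(k*m) for k = 0,...,7. Row orthogonality: sum_m chi_k(m) conj(chi_l(m)) = 8 * [k = l].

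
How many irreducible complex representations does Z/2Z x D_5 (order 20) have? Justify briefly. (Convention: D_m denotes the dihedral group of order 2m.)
8

Justification: The number of irreducible complex representations of a finite group equals its number of conjugacy classes. For a direct product, #classes(G x H) = #classes(G) * #classes(H). Z/2Z has 2 classes (abelian), D_5 has 4 classes, so 2 * 4 = 8, so Z/2Z x D_5 (order 20) has exactly 8 irreducible complex representations.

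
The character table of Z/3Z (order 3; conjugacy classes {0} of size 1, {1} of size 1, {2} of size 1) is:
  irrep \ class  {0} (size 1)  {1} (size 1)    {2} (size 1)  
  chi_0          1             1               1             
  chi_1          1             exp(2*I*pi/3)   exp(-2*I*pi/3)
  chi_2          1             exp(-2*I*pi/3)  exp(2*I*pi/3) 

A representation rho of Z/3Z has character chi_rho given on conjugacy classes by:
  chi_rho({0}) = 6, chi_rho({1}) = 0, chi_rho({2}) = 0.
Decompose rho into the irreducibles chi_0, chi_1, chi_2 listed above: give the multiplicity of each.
Multiplicities: chi_0: 2, chi_1: 2, chi_2: 2.

Reasoning: Use <chi_rho, chi> = (1/|G|) sum_C |C| * chi_rho(C) * conj(chi(C)) with |G| = 3 for each irreducible chi in the table:
  <chi_rho, chi_0> = (1/3)[1*(6)*conj(1) + 1*(0)*conj(1) + 1*(0)*conj(1)]
      = (1/3)[(6) + (0) + (0)] = 6/3 = 2
  <chi_rho, chi_1> = (1/3)[1*(6)*conj(1) + 1*(0)*conj(exp(2*I*pi/3)) + 1*(0)*conj(exp(-2*I*pi/3))]
      = (1/3)[(6) + (0) + (0)] = 6/3 = 2
  <chi_rho, chi_2> = (1/3)[1*(6)*conj(1) + 1*(0)*conj(exp(-2*I*pi/3)) + 1*(0)*conj(exp(2*I*pi/3))]
      = (1/3)[(6) + (0) + (0)] = 6/3 = 2
(Exp terms are combined using exp(i*s)*conj(exp(i*t)) = exp(i*(s-t)), and sums of them are collapsed using the identity that for every m > 1 the m distinct m-th roots of unity sum to 0, e.g. 1 + exp(2*I*pi/3) + exp(-2*I*pi/3) = 0.)
Dimension check: dim(rho) = sum (mult * dim) = 2*1 + 2*1 + 2*1 = 6 = chi_rho(e) = 6.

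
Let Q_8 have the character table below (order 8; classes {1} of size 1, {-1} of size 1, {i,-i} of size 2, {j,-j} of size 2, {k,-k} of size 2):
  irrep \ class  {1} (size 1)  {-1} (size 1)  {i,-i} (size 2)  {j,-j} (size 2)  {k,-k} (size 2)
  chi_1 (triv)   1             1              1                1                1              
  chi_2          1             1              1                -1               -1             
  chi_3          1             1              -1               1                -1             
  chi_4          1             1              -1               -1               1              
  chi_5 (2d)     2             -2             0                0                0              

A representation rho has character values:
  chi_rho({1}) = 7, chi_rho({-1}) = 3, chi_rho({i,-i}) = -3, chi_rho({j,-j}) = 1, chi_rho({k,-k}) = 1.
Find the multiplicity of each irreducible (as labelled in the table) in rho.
Multiplicities: chi_1: 1, chi_2: 0, chi_3: 2, chi_4: 2, chi_5: 1.

Use <chi_rho, chi> = (1/|G|) sum_C |C| * chi_rho(C) * conj(chi(C)) with |G| = 8 for each irreducible chi in the table:
  <chi_rho, chi_1> = (1/8)[1*(7)*conj(1) + 1*(3)*conj(1) + 2*(-3)*conj(1) + 2*(1)*conj(1) + 2*(1)*conj(1)]
      = (1/8)[(7) + (3) + (-6) + (2) + (2)] = 8/8 = 1
  <chi_rho, chi_2> = (1/8)[1*(7)*conj(1) + 1*(3)*conj(1) + 2*(-3)*conj(1) + 2*(1)*conj(-1) + 2*(1)*conj(-1)]
      = (1/8)[(7) + (3) + (-6) + (-2) + (-2)] = 0/8 = 0
  <chi_rho, chi_3> = (1/8)[1*(7)*conj(1) + 1*(3)*conj(1) + 2*(-3)*conj(-1) + 2*(1)*conj(1) + 2*(1)*conj(-1)]
      = (1/8)[(7) + (3) + (6) + (2) + (-2)] = 16/8 = 2
  <chi_rho, chi_4> = (1/8)[1*(7)*conj(1) + 1*(3)*conj(1) + 2*(-3)*conj(-1) + 2*(1)*conj(-1) + 2*(1)*conj(1)]
      = (1/8)[(7) + (3) + (6) + (-2) + (2)] = 16/8 = 2
  <chi_rho, chi_5> = (1/8)[1*(7)*conj(2) + 1*(3)*conj(-2) + 2*(-3)*conj(0) + 2*(1)*conj(0) + 2*(1)*conj(0)]
      = (1/8)[(14) + (-6) + (0) + (0) + (0)] = 8/8 = 1
Dimension check: dim(rho) = sum (mult * dim) = 1*1 + 0*1 + 2*1 + 2*1 + 1*2 = 7 = chi_rho(e) = 7.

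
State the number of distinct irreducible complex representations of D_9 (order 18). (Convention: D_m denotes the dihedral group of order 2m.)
6

Details: The number of irreducible complex representations of a finite group equals its number of conjugacy classes. D_9 has 6 conjugacy classes ((n+3)/2 for n odd), so D_9 (order 18) has exactly 6 irreducible complex representations.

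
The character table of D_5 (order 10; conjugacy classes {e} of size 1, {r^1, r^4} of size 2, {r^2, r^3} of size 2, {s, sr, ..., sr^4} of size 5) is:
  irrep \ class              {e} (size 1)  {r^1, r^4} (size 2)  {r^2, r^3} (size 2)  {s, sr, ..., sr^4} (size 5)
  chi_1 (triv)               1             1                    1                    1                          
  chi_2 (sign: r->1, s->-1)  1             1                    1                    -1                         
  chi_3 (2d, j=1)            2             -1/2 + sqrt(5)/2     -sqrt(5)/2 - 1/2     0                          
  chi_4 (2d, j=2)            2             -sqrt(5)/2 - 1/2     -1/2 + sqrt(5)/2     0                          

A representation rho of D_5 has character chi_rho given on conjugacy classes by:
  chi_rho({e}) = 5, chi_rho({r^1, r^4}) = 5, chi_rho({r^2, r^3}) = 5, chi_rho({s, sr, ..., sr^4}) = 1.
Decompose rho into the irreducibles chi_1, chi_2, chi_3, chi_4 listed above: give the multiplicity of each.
Multiplicities: chi_1: 3, chi_2: 2, chi_3: 0, chi_4: 0.

Argument: Use <chi_rho, chi> = (1/|G|) sum_C |C| * chi_rho(C) * conj(chi(C)) with |G| = 10 for each irreducible chi in the table:
  <chi_rho, chi_1> = (1/10)[1*(5)*conj(1) + 2*(5)*conj(1) + 2*(5)*conj(1) + 5*(1)*conj(1)]
      = (1/10)[(5) + (10) + (10) + (5)] = 30/10 = 3
  <chi_rho, chi_2> = (1/10)[1*(5)*conj(1) + 2*(5)*conj(1) + 2*(5)*conj(1) + 5*(1)*conj(-1)]
      = (1/10)[(5) + (10) + (10) + (-5)] = 20/10 = 2
  <chi_rho, chi_3> = (1/10)[1*(5)*conj(2) + 2*(5)*conj(-1/2 + sqrt(5)/2) + 2*(5)*conj(-sqrt(5)/2 - 1/2) + 5*(1)*conj(0)]
      = (1/10)[(10) + (-5 + 5*sqrt(5)) + (-5*sqrt(5) - 5) + (0)] = 0/10 = 0
  <chi_rho, chi_4> = (1/10)[1*(5)*conj(2) + 2*(5)*conj(-sqrt(5)/2 - 1/2) + 2*(5)*conj(-1/2 + sqrt(5)/2) + 5*(1)*conj(0)]
      = (1/10)[(10) + (-5*sqrt(5) - 5) + (-5 + 5*sqrt(5)) + (0)] = 0/10 = 0
Dimension check: dim(rho) = sum (mult * dim) = 3*1 + 2*1 + 0*2 + 0*2 = 5 = chi_rho(e) = 5.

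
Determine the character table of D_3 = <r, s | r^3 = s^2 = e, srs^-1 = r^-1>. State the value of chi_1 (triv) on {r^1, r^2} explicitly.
Conjugacy classes: {e} of size 1, {r^1, r^2} of size 2, {s, sr, ..., sr^2} of size 3.
Character table:
  irrep \ class              {e} (size 1)  {r^1, r^2} (size 2)  {s, sr, ..., sr^2} (size 3)
  chi_1 (triv)               1             1                    1                          
  chi_2 (sign: r->1, s->-1)  1             1                    -1                         
  chi_3 (2d, j=1)            2             -1                   0                          

Spot check: chi_1 (triv) on {r^1, r^2} = 1.

Derivation: D_3 has order 2*3 = 6 with 3 conjugacy classes, hence 3 irreducibles. Sum of squared dims 1 + 1 + 4 = 6 = |G|. Linear characters come from the abelianisation; the 2-dimensional irreps have character r^k -> 2*cos(2*pi*j*k/3), reflections -> 0.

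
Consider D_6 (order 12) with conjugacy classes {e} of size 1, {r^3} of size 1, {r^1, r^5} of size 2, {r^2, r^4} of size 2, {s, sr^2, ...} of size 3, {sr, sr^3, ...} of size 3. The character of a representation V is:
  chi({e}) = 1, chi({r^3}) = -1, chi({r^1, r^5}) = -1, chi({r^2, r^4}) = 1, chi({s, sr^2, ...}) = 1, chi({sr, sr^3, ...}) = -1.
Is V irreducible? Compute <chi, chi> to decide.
Irreducible: <chi, chi> = 1.

Details: <chi, chi> = (1/|G|) sum_C |C| * |chi(C)|^2 = (1/12)[1*|1|^2 + 1*|-1|^2 + 2*|-1|^2 + 2*|1|^2 + 3*|1|^2 + 3*|-1|^2]
  = (1/12)[(1) + (1) + (2) + (2) + (3) + (3)] = 12/12 = 1.
A character is irreducible iff <chi, chi> = 1, so this representation is irreducible.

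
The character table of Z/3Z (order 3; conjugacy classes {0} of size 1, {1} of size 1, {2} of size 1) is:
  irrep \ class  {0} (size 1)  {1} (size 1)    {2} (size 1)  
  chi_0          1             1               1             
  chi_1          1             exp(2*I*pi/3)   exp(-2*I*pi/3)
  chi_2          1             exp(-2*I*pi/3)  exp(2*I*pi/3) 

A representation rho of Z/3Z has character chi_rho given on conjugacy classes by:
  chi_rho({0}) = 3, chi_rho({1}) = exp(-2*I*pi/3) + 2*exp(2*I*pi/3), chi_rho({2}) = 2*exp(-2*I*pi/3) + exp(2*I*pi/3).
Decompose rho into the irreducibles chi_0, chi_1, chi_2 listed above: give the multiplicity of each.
Multiplicities: chi_0: 0, chi_1: 2, chi_2: 1.

Explanation: Use <chi_rho, chi> = (1/|G|) sum_C |C| * chi_rho(C) * conj(chi(C)) with |G| = 3 for each irreducible chi in the table:
  <chi_rho, chi_0> = (1/3)[1*(3)*conj(1) + 1*(exp(-2*I*pi/3) + 2*exp(2*I*pi/3))*conj(1) + 1*(2*exp(-2*I*pi/3) + exp(2*I*pi/3))*conj(1)]
      = (1/3)[(3) + (exp(-2*I*pi/3) + 2*exp(2*I*pi/3)) + (2*exp(-2*I*pi/3) + exp(2*I*pi/3))] = 0/3 = 0
  <chi_rho, chi_1> = (1/3)[1*(3)*conj(1) + 1*(exp(-2*I*pi/3) + 2*exp(2*I*pi/3))*conj(exp(2*I*pi/3)) + 1*(2*exp(-2*I*pi/3) + exp(2*I*pi/3))*conj(exp(-2*I*pi/3))]
      = (1/3)[(3) + (2 + exp(2*I*pi/3)) + (2 + exp(-2*I*pi/3))] = 6/3 = 2
  <chi_rho, chi_2> = (1/3)[1*(3)*conj(1) + 1*(exp(-2*I*pi/3) + 2*exp(2*I*pi/3))*conj(exp(-2*I*pi/3)) + 1*(2*exp(-2*I*pi/3) + exp(2*I*pi/3))*conj(exp(2*I*pi/3))]
      = (1/3)[(3) + (1 + 2*exp(-2*I*pi/3)) + (1 + 2*exp(2*I*pi/3))] = 3/3 = 1
(Exp terms are combined using exp(i*s)*conj(exp(i*t)) = exp(i*(s-t)), and sums of them are collapsed using the identity that for every m > 1 the m distinct m-th roots of unity sum to 0, e.g. 1 + exp(2*I*pi/3) + exp(-2*I*pi/3) = 0.)
Dimension check: dim(rho) = sum (mult * dim) = 0*1 + 2*1 + 1*1 = 3 = chi_rho(e) = 3.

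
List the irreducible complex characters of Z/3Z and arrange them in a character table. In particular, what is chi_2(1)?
Character table of Z/3Z (irreps indexed chi_0,...,chi_2 with chi_k(m) = zeta_3^(k*m), zeta_3 = exp(2*pi*i/3)):
  irrep \ class  {0} (size 1)  {1} (size 1)    {2} (size 1)  
  chi_0          1             1               1             
  chi_1          1             exp(2*I*pi/3)   exp(-2*I*pi/3)
  chi_2          1             exp(-2*I*pi/3)  exp(2*I*pi/3) 

Spot check: chi_2(1) = zeta_3^(2*1) = zeta_3^2 = exp(-2*I*pi/3).

Explanation: Z/3Z is abelian, so all 3 irreducible complex representations are 1-dimensional. They are given by chi_k(m) = zeta_3^(k*m) for k = 0,...,2. Row orthogonality: sum_m chi_k(m) conj(chi_l(m)) = 3 * [k = l].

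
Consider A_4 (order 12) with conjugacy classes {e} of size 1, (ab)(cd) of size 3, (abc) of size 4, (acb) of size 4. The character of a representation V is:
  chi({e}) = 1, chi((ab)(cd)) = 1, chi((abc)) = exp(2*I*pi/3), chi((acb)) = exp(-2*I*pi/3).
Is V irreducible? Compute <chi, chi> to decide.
Irreducible: <chi, chi> = 1.

Why: <chi, chi> = (1/|G|) sum_C |C| * |chi(C)|^2 = (1/12)[1*|1|^2 + 3*|1|^2 + 4*|exp(2*I*pi/3)|^2 + 4*|exp(-2*I*pi/3)|^2]
  = (1/12)[(1) + (3) + (4) + (4)] = 12/12 = 1.
(Exp terms are combined using exp(i*s)*conj(exp(i*t)) = exp(i*(s-t)), and sums of them are collapsed using the identity that for every m > 1 the m distinct m-th roots of unity sum to 0, e.g. 1 + exp(2*I*pi/3) + exp(-2*I*pi/3) = 0.)
A character is irreducible iff <chi, chi> = 1, so this representation is irreducible.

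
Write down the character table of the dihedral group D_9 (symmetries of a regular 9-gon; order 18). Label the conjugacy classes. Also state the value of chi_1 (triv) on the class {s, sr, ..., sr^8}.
Conjugacy classes: {e} of size 1, {r^1, r^8} of size 2, {r^2, r^7} of size 2, {r^3, r^6} of size 2, {r^4, r^5} of size 2, {s, sr, ..., sr^8} of size 9.
Character table:
  irrep \ class              {e} (size 1)  {r^1, r^8} (size 2)  {r^2, r^7} (size 2)  {r^3, r^6} (size 2)  {r^4, r^5} (size 2)  {s, sr, ..., sr^8} (size 9)
  chi_1 (triv)               1             1                    1                    1                    1                    1                          
  chi_2 (sign: r->1, s->-1)  1             1                    1                    1                    1                    -1                         
  chi_3 (2d, j=1)            2             2*cos(2*pi/9)        2*cos(4*pi/9)        -1                   -2*cos(pi/9)         0                          
  chi_4 (2d, j=2)            2             2*cos(4*pi/9)        -2*cos(pi/9)         -1                   2*cos(2*pi/9)        0                          
  chi_5 (2d, j=3)            2             -1                   -1                   2                    -1                   0                          
  chi_6 (2d, j=4)            2             -2*cos(pi/9)         2*cos(2*pi/9)        -1                   2*cos(4*pi/9)        0                          

Spot check: chi_1 (triv) on {s, sr, ..., sr^8} = 1.

D_9 has order 2*9 = 18 with 6 conjugacy classes, hence 6 irreducibles. Sum of squared dims 1 + 1 + 4 + 4 + 4 + 4 = 18 = |G|. Linear characters come from the abelianisation; the 2-dimensional irreps have character r^k -> 2*cos(2*pi*j*k/9), reflections -> 0.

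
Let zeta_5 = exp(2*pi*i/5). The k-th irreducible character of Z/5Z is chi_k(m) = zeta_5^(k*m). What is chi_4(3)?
chi_4(3) = zeta_5^12 = exp(4*I*pi/5)

Working: chi_4(3) = zeta_5^(4*3) = zeta_5^12. Since zeta_5^5 = 1, this equals zeta_5^2 = exp(2*pi*i*2/5) = exp(4*I*pi/5).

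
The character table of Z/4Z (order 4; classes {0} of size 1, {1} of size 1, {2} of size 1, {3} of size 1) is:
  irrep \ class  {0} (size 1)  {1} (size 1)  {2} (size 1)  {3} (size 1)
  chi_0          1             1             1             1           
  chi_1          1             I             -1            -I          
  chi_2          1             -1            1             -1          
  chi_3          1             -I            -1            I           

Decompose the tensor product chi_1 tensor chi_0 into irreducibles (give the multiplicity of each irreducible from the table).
chi_1 tensor chi_0 = chi_1 (all other irreducibles have multiplicity 0).

Justification: The character of a tensor product is the pointwise product (chi_1 * chi_0)(C) = chi_1(C) * chi_0(C):
  {0}: (1)*(1), {1}: (I)*(1), {2}: (-1)*(1), {3}: (-I)*(1)
so (chi_1 * chi_0) takes values
  {0} -> 1, {1} -> I, {2} -> -1, {3} -> -I.
Now take the inner product of this character with each irreducible chi from the table, <chi_1*chi_0, chi> = (1/4) sum_C |C| (chi_1*chi_0)(C) conj(chi(C)):
  <chi_1*chi_0, chi_0> = (1/4)[1*(1)*conj(1) + 1*(I)*conj(1) + 1*(-1)*conj(1) + 1*(-I)*conj(1)]
      = (1/4)[(1) + (I) + (-1) + (-I)] = 0/4 = 0
  <chi_1*chi_0, chi_1> = (1/4)[1*(1)*conj(1) + 1*(I)*conj(I) + 1*(-1)*conj(-1) + 1*(-I)*conj(-I)]
      = (1/4)[(1) + (1) + (1) + (1)] = 4/4 = 1
  <chi_1*chi_0, chi_2> = (1/4)[1*(1)*conj(1) + 1*(I)*conj(-1) + 1*(-1)*conj(1) + 1*(-I)*conj(-1)]
      = (1/4)[(1) + (-I) + (-1) + (I)] = 0/4 = 0
  <chi_1*chi_0, chi_3> = (1/4)[1*(1)*conj(1) + 1*(I)*conj(-I) + 1*(-1)*conj(-1) + 1*(-I)*conj(I)]
      = (1/4)[(1) + (-1) + (1) + (-1)] = 0/4 = 0
(Exp terms are combined using exp(i*s)*conj(exp(i*t)) = exp(i*(s-t)), and sums of them are collapsed using the identity that for every m > 1 the m distinct m-th roots of unity sum to 0, e.g. 1 + exp(2*I*pi/3) + exp(-2*I*pi/3) = 0.)
Hence the multiplicities are chi_1: 1. Dimension check: dim(chi_1)*dim(chi_0) = 1*1 = 1 and sum (mult * dim) = 1*1 = 1.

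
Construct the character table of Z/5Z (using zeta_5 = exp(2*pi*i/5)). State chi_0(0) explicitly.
Character table of Z/5Z (irreps indexed chi_0,...,chi_4 with chi_k(m) = zeta_5^(k*m), zeta_5 = exp(2*pi*i/5)):
  irrep \ class  {0} (size 1)  {1} (size 1)    {2} (size 1)    {3} (size 1)    {4} (size 1)  
  chi_0          1             1               1               1               1             
  chi_1          1             exp(2*I*pi/5)   exp(4*I*pi/5)   exp(-4*I*pi/5)  exp(-2*I*pi/5)
  chi_2          1             exp(4*I*pi/5)   exp(-2*I*pi/5)  exp(2*I*pi/5)   exp(-4*I*pi/5)
  chi_3          1             exp(-4*I*pi/5)  exp(2*I*pi/5)   exp(-2*I*pi/5)  exp(4*I*pi/5) 
  chi_4          1             exp(-2*I*pi/5)  exp(-4*I*pi/5)  exp(4*I*pi/5)   exp(2*I*pi/5) 

Spot check: chi_0(0) = zeta_5^(0*0) = zeta_5^0 = 1.

Proof sketch: Z/5Z is abelian, so all 5 irreducible complex representations are 1-dimensional. They are given by chi_k(m) = zeta_5^(k*m) for k = 0,...,4. Row orthogonality: sum_m chi_k(m) conj(chi_l(m)) = 5 * [k = l].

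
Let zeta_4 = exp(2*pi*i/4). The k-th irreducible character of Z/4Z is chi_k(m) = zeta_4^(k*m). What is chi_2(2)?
chi_2(2) = zeta_4^4 = 1

Working: chi_2(2) = zeta_4^(2*2) = zeta_4^4. Since zeta_4^4 = 1, this equals zeta_4^0 = exp(2*pi*i*0/4) = 1.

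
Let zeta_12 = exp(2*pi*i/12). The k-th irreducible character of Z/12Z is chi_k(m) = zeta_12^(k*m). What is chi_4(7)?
chi_4(7) = zeta_12^28 = exp(2*I*pi/3)

Working: chi_4(7) = zeta_12^(4*7) = zeta_12^28. Since zeta_12^12 = 1, this equals zeta_12^4 = exp(2*pi*i*4/12) = exp(2*I*pi/3).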